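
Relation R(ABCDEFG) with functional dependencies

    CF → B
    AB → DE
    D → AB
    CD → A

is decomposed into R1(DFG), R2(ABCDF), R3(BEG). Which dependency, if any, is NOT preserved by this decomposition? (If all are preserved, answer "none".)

AB → DE

Check AB → DE: no single fragment contains all of {ABDE}, and the restricted closure of {AB} across the fragments never reaches {DE}.
CF → B is preserved.
D → AB is preserved.
CD → A is preserved.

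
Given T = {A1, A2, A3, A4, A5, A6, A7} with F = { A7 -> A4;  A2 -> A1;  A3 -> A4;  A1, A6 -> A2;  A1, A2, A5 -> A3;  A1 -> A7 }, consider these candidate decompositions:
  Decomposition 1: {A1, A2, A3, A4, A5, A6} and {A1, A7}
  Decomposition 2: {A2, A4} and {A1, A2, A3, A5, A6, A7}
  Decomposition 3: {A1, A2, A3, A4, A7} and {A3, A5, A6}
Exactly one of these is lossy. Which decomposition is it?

Decomposition 3

Decomposition 1: common = {A1}, closure = {A1, A4, A7} → lossless.
Decomposition 2: common = {A2}, closure = {A1, A2, A4, A7} → lossless.
Decomposition 3: common = {A3}, closure = {A3, A4} → lossy.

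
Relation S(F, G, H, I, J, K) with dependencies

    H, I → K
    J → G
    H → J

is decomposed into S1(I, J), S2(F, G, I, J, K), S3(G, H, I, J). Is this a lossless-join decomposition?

Chase test. Columns are F, G, H, I, J, K; row i has aⱼ where attribute j ∈ Si, else bᵢⱼ.
Initial tableau (one row per fragment):
  row 1: b11 b12 b13 a4 a5 b16
  row 2: a1 a2 b23 a4 a5 a6
  row 3: b31 a2 a3 a4 a5 b36
Rows 1 and 2 agree on J; apply J→G and equate their G entries.
No row becomes fully distinguished — the join is lossy.

No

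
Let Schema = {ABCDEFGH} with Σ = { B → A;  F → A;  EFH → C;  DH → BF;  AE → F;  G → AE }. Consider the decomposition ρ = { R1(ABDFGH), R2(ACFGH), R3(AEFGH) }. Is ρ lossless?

Chase test. Columns are ABCDEFGH; row i has aⱼ where attribute j ∈ Ri, else bᵢⱼ.
Initial tableau (one row per fragment):
  row 1: a1 a2 b13 a4 b15 a6 a7 a8
  row 2: a1 b22 a3 b24 b25 a6 a7 a8
  row 3: a1 b32 b33 b34 a5 a6 a7 a8
Rows 1 and 2 agree on G; apply G→AE and equate their AE entries.
Rows 1 and 3 agree on G; apply G→AE and equate their AE entries.
Rows 1 and 2 agree on EFH; apply EFH→C and equate their C entries.
Rows 1 and 3 agree on EFH; apply EFH→C and equate their C entries.
Row 1 is now all distinguished symbols — the join is lossless.

Yes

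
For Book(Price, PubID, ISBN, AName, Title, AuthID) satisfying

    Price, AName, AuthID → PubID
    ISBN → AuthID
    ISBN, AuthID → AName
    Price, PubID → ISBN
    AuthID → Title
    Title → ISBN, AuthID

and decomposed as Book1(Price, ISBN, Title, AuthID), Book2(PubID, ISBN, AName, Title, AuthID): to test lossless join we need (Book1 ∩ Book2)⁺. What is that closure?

Book1 ∩ Book2 = {ISBN, Title, AuthID}.
ISBN, AuthID → AName applies, adding AName
Closure: {ISBN, AName, Title, AuthID}.

ISBN, AName, Title, AuthID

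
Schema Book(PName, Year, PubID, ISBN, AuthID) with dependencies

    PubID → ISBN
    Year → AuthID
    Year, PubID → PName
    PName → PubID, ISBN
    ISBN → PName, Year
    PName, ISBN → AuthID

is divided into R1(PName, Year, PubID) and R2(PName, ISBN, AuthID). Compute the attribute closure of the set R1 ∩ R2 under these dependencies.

PName, Year, PubID, ISBN, AuthID

R1 ∩ R2 = {PName}.
PName → PubID, ISBN applies, adding PubID, ISBN
ISBN → PName, Year applies, adding Year
PName, ISBN → AuthID applies, adding AuthID
Closure: {PName, Year, PubID, ISBN, AuthID}.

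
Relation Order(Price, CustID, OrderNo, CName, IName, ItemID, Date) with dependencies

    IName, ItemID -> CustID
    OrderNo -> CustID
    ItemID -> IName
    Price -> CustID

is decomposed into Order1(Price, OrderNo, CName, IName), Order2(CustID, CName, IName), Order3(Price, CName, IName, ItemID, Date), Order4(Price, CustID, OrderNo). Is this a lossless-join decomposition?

Chase test. Columns are Price, CustID, OrderNo, CName, IName, ItemID, Date; row i has aⱼ where attribute j ∈ Orderi, else bᵢⱼ.
Initial tableau (one row per fragment):
  row 1: a1 b12 a3 a4 a5 b16 b17
  row 2: b21 a2 b23 a4 a5 b26 b27
  row 3: a1 b32 b33 a4 a5 a6 a7
  row 4: a1 a2 a3 b44 b45 b46 b47
Rows 1 and 4 agree on OrderNo; apply OrderNo→CustID and equate their CustID entries.
Rows 1 and 3 agree on Price; apply Price→CustID and equate their CustID entries.
No row becomes fully distinguished — the join is lossy.

No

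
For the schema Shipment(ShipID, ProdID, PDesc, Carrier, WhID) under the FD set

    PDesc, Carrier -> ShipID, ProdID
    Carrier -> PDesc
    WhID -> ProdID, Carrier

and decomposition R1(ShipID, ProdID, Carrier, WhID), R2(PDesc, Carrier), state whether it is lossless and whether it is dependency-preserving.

Lossless test: (Carrier)⁺ = {ShipID, ProdID, PDesc, Carrier}, which contains all of one fragment — lossless.
Dependency preservation: PDesc, Carrier → ShipID, ProdID is not contained in any single fragment, but the restricted closure of its left-hand side across the fragments still reaches the right-hand side; the remaining FDs each lie inside some fragment. All dependencies are preserved.

lossless and dependency-preserving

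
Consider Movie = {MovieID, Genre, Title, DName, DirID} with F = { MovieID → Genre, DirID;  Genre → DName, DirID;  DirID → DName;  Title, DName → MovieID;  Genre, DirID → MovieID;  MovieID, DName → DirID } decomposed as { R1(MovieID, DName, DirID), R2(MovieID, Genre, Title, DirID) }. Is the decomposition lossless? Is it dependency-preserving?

Lossless test: (MovieID, DirID)⁺ = {MovieID, Genre, DName, DirID}, which contains all of one fragment — lossless.
Dependency preservation: the restricted closure of {Title, DName} across the fragments never reaches {MovieID}, so Title, DName → MovieID cannot be enforced without a join — not preserved.

lossless but not dependency-preserving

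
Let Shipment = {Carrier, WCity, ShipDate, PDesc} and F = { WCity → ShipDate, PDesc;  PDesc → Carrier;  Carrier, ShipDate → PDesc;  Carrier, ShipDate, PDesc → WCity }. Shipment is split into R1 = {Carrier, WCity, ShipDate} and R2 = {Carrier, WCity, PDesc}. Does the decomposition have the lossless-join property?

Common attributes: R1 ∩ R2 = {Carrier, WCity}.
Closure of {Carrier, WCity}: WCity → ShipDate, PDesc applies, adding ShipDate, PDesc. So (Carrier, WCity)⁺ = {Carrier, WCity, ShipDate, PDesc}.
This closure contains every attribute of R1, so R1 ∩ R2 → R1. The join is lossless.

Yes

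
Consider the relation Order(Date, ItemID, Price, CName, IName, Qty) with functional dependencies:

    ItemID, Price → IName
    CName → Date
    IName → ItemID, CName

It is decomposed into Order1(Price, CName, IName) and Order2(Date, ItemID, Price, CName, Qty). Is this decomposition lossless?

Common attributes: Order1 ∩ Order2 = {Price, CName}.
Closure of {Price, CName}: CName → Date applies, adding Date. So (Price, CName)⁺ = {Date, Price, CName}.
The closure contains neither all of Order1 = {Price, CName, IName} nor all of Order2 = {Date, ItemID, Price, CName, Qty}, so the common attributes are not a superkey of either fragment. The join is lossy.

No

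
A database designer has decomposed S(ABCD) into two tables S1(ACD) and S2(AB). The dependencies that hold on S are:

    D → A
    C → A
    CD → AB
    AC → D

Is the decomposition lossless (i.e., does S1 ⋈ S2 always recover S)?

No

Common attributes: S1 ∩ S2 = {A}.
No dependency enlarges {A}, so (A)⁺ = {A}.
The closure contains neither all of S1 = {ACD} nor all of S2 = {AB}, so the common attributes are not a superkey of either fragment. The join is lossy.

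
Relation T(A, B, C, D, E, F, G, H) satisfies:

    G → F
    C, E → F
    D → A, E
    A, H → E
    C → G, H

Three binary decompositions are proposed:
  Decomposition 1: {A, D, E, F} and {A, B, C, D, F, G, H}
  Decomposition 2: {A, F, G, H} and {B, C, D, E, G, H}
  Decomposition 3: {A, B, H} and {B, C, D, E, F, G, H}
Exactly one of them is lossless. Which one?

Decomposition 1: common = {A, D, F}, closure = {A, D, E, F} → lossless.
Decomposition 2: common = {G, H}, closure = {F, G, H} → lossy.
Decomposition 3: common = {B, H}, closure = {B, H} → lossy.

Decomposition 1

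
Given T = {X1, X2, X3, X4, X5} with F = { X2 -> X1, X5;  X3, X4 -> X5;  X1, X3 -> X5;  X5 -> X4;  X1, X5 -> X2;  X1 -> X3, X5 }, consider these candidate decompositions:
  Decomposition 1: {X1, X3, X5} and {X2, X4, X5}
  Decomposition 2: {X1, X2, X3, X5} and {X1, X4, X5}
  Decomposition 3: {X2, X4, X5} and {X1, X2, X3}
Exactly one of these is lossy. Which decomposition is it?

Decomposition 1: common = {X5}, closure = {X4, X5} → lossy.
Decomposition 2: common = {X1, X5}, closure = {X1, X2, X3, X4, X5} → lossless.
Decomposition 3: common = {X2}, closure = {X1, X2, X3, X4, X5} → lossless.

Decomposition 1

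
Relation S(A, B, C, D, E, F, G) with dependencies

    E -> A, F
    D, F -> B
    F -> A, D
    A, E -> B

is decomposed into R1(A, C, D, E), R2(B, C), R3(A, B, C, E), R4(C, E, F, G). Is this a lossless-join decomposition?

Chase test. Columns are A, B, C, D, E, F, G; row i has aⱼ where attribute j ∈ Ri, else bᵢⱼ.
Initial tableau (one row per fragment):
  row 1: a1 b12 a3 a4 a5 b16 b17
  row 2: b21 a2 a3 b24 b25 b26 b27
  row 3: a1 a2 a3 b34 a5 b36 b37
  row 4: b41 b42 a3 b44 a5 a6 a7
Rows 1 and 3 agree on E; apply E→A, F and equate their A, F entries.
Rows 1 and 4 agree on E; apply E→A, F and equate their A, F entries.
Rows 1 and 3 agree on F; apply F→A, D and equate their A, D entries.
Rows 1 and 4 agree on F; apply F→A, D and equate their A, D entries.
Rows 1 and 3 agree on A, E; apply A, E→B and equate their B entries.
Rows 1 and 4 agree on A, E; apply A, E→B and equate their B entries.
Row 4 is now all distinguished symbols — the join is lossless.

Yes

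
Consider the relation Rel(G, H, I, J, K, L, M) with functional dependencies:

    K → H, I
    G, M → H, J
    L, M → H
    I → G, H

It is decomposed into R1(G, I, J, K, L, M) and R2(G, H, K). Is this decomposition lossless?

Yes

Common attributes: R1 ∩ R2 = {G, K}.
Closure of {G, K}: K → H, I applies, adding H, I. So (G, K)⁺ = {G, H, I, K}.
This closure contains every attribute of R2, so R1 ∩ R2 → R2. The join is lossless.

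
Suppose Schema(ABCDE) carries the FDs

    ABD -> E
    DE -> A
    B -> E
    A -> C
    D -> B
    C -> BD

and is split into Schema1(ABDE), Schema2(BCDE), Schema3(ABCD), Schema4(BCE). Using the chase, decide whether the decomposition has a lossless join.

Chase test. Columns are ABCDE; row i has aⱼ where attribute j ∈ Schemai, else bᵢⱼ.
Initial tableau (one row per fragment):
  row 1: a1 a2 b13 a4 a5
  row 2: b21 a2 a3 a4 a5
  row 3: a1 a2 a3 a4 b35
  row 4: b41 a2 a3 b44 a5
Rows 1 and 3 agree on ABD; apply ABD→E and equate their E entries.
Rows 1 and 2 agree on DE; apply DE→A and equate their A entries.
Rows 1 and 2 agree on A; apply A→C and equate their C entries.
Rows 1 and 4 agree on C; apply C→BD and equate their BD entries.
Rows 1 and 4 agree on DE; apply DE→A and equate their A entries.
Row 1 is now all distinguished symbols — the join is lossless.

Yes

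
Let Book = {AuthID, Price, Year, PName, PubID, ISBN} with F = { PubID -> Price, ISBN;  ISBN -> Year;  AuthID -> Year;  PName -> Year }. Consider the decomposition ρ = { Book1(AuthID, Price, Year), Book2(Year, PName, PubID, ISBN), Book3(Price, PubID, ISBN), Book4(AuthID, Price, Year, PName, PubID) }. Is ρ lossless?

Chase test. Columns are AuthID, Price, Year, PName, PubID, ISBN; row i has aⱼ where attribute j ∈ Booki, else bᵢⱼ.
Initial tableau (one row per fragment):
  row 1: a1 a2 a3 b14 b15 b16
  row 2: b21 b22 a3 a4 a5 a6
  row 3: b31 a2 b33 b34 a5 a6
  row 4: a1 a2 a3 a4 a5 b46
Rows 2 and 3 agree on PubID; apply PubID→Price, ISBN and equate their Price, ISBN entries.
Rows 2 and 4 agree on PubID; apply PubID→Price, ISBN and equate their Price, ISBN entries.
Rows 2 and 3 agree on ISBN; apply ISBN→Year and equate their Year entries.
Row 4 is now all distinguished symbols — the join is lossless.

Yes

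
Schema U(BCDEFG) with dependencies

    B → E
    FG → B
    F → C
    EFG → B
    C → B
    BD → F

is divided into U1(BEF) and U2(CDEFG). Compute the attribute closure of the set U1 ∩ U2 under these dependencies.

BCEF

U1 ∩ U2 = {EF}.
F → C applies, adding C
C → B applies, adding B
Closure: {BCEF}.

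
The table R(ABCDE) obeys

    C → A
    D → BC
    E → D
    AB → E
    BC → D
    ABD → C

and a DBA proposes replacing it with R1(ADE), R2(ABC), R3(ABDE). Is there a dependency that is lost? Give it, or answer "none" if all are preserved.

none

C → A lies within R2.
D → BC: restricted closure across fragments reaches BC.
E → D lies within R1.
AB → E lies within R3.
BC → D: restricted closure across fragments reaches D.
ABD → C: restricted closure across fragments reaches C.
Every dependency is enforceable on the fragments, so the decomposition is dependency-preserving.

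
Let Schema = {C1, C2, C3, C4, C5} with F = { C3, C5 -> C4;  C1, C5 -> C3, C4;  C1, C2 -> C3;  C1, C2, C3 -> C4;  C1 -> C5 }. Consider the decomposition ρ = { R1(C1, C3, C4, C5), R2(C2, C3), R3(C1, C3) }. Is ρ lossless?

Chase test. Columns are C1, C2, C3, C4, C5; row i has aⱼ where attribute j ∈ Ri, else bᵢⱼ.
Initial tableau (one row per fragment):
  row 1: a1 b12 a3 a4 a5
  row 2: b21 a2 a3 b24 b25
  row 3: a1 b32 a3 b34 b35
Rows 1 and 3 agree on C1; apply C1→C5 and equate their C5 entries.
Rows 1 and 3 agree on C3, C5; apply C3, C5→C4 and equate their C4 entries.
No row becomes fully distinguished — the join is lossy.

No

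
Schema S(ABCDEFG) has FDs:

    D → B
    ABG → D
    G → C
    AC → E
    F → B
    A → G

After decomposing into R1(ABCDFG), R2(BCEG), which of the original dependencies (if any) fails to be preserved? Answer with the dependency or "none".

Check AC → E: no single fragment contains all of {ACE}, and the restricted closure of {AC} across the fragments never reaches {E}.
D → B is preserved.
ABG → D is preserved.
G → C is preserved.
F → B is preserved.
A → G is preserved.

AC → E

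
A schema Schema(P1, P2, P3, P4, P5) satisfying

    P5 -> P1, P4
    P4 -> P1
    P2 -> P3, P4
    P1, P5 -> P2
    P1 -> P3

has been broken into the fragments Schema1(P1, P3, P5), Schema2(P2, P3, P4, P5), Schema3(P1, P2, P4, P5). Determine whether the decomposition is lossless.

Yes

Chase test. Columns are P1, P2, P3, P4, P5; row i has aⱼ where attribute j ∈ Schemai, else bᵢⱼ.
Initial tableau (one row per fragment):
  row 1: a1 b12 a3 b14 a5
  row 2: b21 a2 a3 a4 a5
  row 3: a1 a2 b33 a4 a5
Rows 1 and 2 agree on P5; apply P5→P1, P4 and equate their P1, P4 entries.
Rows 2 and 3 agree on P2; apply P2→P3, P4 and equate their P3, P4 entries.
Rows 1 and 2 agree on P1, P5; apply P1, P5→P2 and equate their P2 entries.
Row 1 is now all distinguished symbols — the join is lossless.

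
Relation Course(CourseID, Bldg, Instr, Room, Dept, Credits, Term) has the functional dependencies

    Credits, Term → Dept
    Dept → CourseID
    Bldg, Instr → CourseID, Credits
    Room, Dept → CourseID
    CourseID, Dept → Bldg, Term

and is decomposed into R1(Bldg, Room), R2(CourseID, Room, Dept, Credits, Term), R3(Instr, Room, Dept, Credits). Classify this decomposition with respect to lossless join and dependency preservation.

lossy and not dependency-preserving

Lossless test (chase): Rows 2 and 3 agree on Dept; apply Dept→CourseID and equate their CourseID entries. Rows 2 and 3 agree on CourseID, Dept; apply CourseID, Dept→Bldg, Term and equate their Bldg, Term entries. No row becomes fully distinguished — the join is lossy.
Dependency preservation: the restricted closure of {Bldg, Instr} across the fragments never reaches {CourseID, Credits}, so Bldg, Instr → CourseID, Credits cannot be enforced without a join — not preserved.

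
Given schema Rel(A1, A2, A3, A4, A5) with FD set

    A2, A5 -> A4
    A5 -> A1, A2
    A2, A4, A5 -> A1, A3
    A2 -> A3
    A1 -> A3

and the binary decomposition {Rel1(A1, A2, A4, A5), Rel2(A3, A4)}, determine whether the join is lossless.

No

Common attributes: Rel1 ∩ Rel2 = {A4}.
No dependency enlarges {A4}, so (A4)⁺ = {A4}.
The closure contains neither all of Rel1 = {A1, A2, A4, A5} nor all of Rel2 = {A3, A4}, so the common attributes are not a superkey of either fragment. The join is lossy.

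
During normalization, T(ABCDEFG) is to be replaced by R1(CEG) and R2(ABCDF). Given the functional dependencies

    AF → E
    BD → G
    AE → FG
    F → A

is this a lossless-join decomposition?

No

Common attributes: R1 ∩ R2 = {C}.
No dependency enlarges {C}, so (C)⁺ = {C}.
The closure contains neither all of R1 = {CEG} nor all of R2 = {ABCDF}, so the common attributes are not a superkey of either fragment. The join is lossy.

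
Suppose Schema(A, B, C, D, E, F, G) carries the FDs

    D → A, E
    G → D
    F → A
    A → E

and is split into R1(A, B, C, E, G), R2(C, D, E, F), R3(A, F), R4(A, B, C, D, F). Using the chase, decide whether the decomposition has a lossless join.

Chase test. Columns are A, B, C, D, E, F, G; row i has aⱼ where attribute j ∈ Ri, else bᵢⱼ.
Initial tableau (one row per fragment):
  row 1: a1 a2 a3 b14 a5 b16 a7
  row 2: b21 b22 a3 a4 a5 a6 b27
  row 3: a1 b32 b33 b34 b35 a6 b37
  row 4: a1 a2 a3 a4 b45 a6 b47
Rows 2 and 4 agree on D; apply D→A, E and equate their A, E entries.
Rows 1 and 3 agree on A; apply A→E and equate their E entries.
No row becomes fully distinguished — the join is lossy.

No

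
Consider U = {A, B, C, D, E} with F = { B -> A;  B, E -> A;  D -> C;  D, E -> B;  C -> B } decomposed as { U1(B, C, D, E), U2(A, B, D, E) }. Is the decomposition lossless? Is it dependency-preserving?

Lossless test: (B, D, E)⁺ = {A, B, C, D, E}, which contains all of one fragment — lossless.
Dependency preservation: every FD's attributes lie within a single fragment, so each can be enforced locally — preserved.

lossless and dependency-preserving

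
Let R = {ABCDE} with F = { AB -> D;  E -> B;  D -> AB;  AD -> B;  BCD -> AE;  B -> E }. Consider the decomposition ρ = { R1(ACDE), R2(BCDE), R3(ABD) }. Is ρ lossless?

Yes

Chase test. Columns are ABCDE; row i has aⱼ where attribute j ∈ Ri, else bᵢⱼ.
Initial tableau (one row per fragment):
  row 1: a1 b12 a3 a4 a5
  row 2: b21 a2 a3 a4 a5
  row 3: a1 a2 b33 a4 b35
Rows 1 and 2 agree on E; apply E→B and equate their B entries.
Rows 1 and 2 agree on D; apply D→AB and equate their AB entries.
Rows 1 and 3 agree on B; apply B→E and equate their E entries.
Row 1 is now all distinguished symbols — the join is lossless.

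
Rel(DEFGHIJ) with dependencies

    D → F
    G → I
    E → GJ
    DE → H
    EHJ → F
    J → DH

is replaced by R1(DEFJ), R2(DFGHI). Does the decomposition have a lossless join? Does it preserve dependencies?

lossy and not dependency-preserving

Lossless test: (DF)⁺ = {DF}, which is a superkey of neither fragment — lossy.
Dependency preservation: the restricted closure of {E} across the fragments never reaches {GJ}, so E → GJ cannot be enforced without a join — not preserved.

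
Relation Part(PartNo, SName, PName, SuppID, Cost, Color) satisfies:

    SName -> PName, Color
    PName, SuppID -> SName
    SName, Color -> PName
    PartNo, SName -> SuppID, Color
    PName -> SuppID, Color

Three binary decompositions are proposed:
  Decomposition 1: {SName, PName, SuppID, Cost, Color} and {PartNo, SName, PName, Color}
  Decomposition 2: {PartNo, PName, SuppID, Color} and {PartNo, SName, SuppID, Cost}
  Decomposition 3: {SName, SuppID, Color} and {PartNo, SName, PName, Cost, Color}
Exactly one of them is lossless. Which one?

Decomposition 3

Decomposition 1: common = {SName, PName, Color}, closure = {SName, PName, SuppID, Color} → lossy.
Decomposition 2: common = {PartNo, SuppID}, closure = {PartNo, SuppID} → lossy.
Decomposition 3: common = {SName, Color}, closure = {SName, PName, SuppID, Color} → lossless.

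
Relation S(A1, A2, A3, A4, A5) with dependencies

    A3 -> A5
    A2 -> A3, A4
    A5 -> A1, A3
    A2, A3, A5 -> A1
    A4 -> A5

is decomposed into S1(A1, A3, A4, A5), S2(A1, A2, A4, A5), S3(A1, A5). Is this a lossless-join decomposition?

Chase test. Columns are A1, A2, A3, A4, A5; row i has aⱼ where attribute j ∈ Si, else bᵢⱼ.
Initial tableau (one row per fragment):
  row 1: a1 b12 a3 a4 a5
  row 2: a1 a2 b23 a4 a5
  row 3: a1 b32 b33 b34 a5
Rows 1 and 2 agree on A5; apply A5→A1, A3 and equate their A1, A3 entries.
Rows 1 and 3 agree on A5; apply A5→A1, A3 and equate their A1, A3 entries.
Row 2 is now all distinguished symbols — the join is lossless.

Yes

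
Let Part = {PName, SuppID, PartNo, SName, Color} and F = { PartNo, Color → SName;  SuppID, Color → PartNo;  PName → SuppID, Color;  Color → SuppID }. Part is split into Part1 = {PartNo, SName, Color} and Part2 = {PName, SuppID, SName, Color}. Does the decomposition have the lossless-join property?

Common attributes: Part1 ∩ Part2 = {SName, Color}.
Closure of {SName, Color}: Color → SuppID applies, adding SuppID; SuppID, Color → PartNo applies, adding PartNo. So (SName, Color)⁺ = {SuppID, PartNo, SName, Color}.
This closure contains every attribute of Part1, so Part1 ∩ Part2 → Part1. The join is lossless.

Yes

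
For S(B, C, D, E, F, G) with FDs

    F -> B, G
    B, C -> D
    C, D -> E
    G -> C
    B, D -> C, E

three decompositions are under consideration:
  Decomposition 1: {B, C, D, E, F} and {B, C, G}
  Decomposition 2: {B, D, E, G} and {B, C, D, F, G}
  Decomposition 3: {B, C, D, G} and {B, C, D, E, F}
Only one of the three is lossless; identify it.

Decomposition 2

Decomposition 1: common = {B, C}, closure = {B, C, D, E} → lossy.
Decomposition 2: common = {B, D, G}, closure = {B, C, D, E, G} → lossless.
Decomposition 3: common = {B, C, D}, closure = {B, C, D, E} → lossy.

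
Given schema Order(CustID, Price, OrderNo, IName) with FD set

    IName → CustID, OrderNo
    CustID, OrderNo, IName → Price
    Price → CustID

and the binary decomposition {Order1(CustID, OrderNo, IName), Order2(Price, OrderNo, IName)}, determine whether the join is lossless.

Yes

Common attributes: Order1 ∩ Order2 = {OrderNo, IName}.
Closure of {OrderNo, IName}: IName → CustID, OrderNo applies, adding CustID; CustID, OrderNo, IName → Price applies, adding Price. So (OrderNo, IName)⁺ = {CustID, Price, OrderNo, IName}.
This closure contains every attribute of Order1, so Order1 ∩ Order2 → Order1. The join is lossless.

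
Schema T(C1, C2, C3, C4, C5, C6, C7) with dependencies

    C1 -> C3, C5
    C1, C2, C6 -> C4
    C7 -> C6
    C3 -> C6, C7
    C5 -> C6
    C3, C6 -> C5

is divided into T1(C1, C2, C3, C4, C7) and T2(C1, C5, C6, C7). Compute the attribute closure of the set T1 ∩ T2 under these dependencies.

C1, C3, C5, C6, C7

T1 ∩ T2 = {C1, C7}.
C1 → C3, C5 applies, adding C3, C5
C7 → C6 applies, adding C6
Closure: {C1, C3, C5, C6, C7}.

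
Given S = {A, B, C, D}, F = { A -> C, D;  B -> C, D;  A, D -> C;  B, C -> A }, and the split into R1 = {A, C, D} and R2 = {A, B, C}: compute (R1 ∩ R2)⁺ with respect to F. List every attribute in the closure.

A, C, D

R1 ∩ R2 = {A, C}.
A → C, D applies, adding D
Closure: {A, C, D}.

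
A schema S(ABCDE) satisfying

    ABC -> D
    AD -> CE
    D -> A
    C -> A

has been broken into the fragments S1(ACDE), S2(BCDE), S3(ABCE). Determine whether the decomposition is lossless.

Yes

Chase test. Columns are ABCDE; row i has aⱼ where attribute j ∈ Si, else bᵢⱼ.
Initial tableau (one row per fragment):
  row 1: a1 b12 a3 a4 a5
  row 2: b21 a2 a3 a4 a5
  row 3: a1 a2 a3 b34 a5
Rows 1 and 2 agree on D; apply D→A and equate their A entries.
Rows 2 and 3 agree on ABC; apply ABC→D and equate their D entries.
Row 2 is now all distinguished symbols — the join is lossless.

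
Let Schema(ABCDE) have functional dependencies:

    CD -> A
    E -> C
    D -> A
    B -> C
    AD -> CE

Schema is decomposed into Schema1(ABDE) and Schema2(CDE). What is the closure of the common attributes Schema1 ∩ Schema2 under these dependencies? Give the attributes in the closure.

Schema1 ∩ Schema2 = {DE}.
E → C applies, adding C
D → A applies, adding A
Closure: {ACDE}.

ACDE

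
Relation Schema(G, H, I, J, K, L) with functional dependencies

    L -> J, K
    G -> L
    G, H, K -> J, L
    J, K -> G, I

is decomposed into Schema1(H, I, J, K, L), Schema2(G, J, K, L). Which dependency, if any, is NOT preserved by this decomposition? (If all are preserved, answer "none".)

L → J, K lies within Schema1.
G → L lies within Schema2.
G, H, K → J, L: restricted closure across fragments reaches J, L.
J, K → G, I: restricted closure across fragments reaches G, I.
Every dependency is enforceable on the fragments, so the decomposition is dependency-preserving.

none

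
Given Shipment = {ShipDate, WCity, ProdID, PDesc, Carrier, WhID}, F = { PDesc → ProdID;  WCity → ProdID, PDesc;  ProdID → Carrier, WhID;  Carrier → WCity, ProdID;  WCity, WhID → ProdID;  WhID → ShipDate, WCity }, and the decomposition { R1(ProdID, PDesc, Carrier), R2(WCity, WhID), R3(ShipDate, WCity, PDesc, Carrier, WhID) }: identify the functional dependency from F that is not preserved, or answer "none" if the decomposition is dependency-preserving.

none

PDesc → ProdID lies within R1.
WCity → ProdID, PDesc: restricted closure across fragments reaches ProdID, PDesc.
ProdID → Carrier, WhID: restricted closure across fragments reaches Carrier, WhID.
Carrier → WCity, ProdID: restricted closure across fragments reaches WCity, ProdID.
WCity, WhID → ProdID: restricted closure across fragments reaches ProdID.
WhID → ShipDate, WCity lies within R3.
Every dependency is enforceable on the fragments, so the decomposition is dependency-preserving.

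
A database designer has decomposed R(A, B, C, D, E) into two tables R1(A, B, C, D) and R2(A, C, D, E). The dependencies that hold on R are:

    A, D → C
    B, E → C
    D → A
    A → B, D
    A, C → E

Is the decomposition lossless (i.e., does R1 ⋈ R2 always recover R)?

Common attributes: R1 ∩ R2 = {A, C, D}.
Closure of {A, C, D}: A → B, D applies, adding B; A, C → E applies, adding E. So (A, C, D)⁺ = {A, B, C, D, E}.
This closure contains every attribute of R1, so R1 ∩ R2 → R1. The join is lossless.

Yes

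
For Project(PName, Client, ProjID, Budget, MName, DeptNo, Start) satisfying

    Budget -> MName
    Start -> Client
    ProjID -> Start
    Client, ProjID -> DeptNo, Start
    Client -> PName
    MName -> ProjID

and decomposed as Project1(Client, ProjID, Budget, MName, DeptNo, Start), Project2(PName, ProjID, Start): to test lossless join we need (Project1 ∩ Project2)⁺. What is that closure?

PName, Client, ProjID, DeptNo, Start

Project1 ∩ Project2 = {ProjID, Start}.
Start → Client applies, adding Client
Client, ProjID → DeptNo, Start applies, adding DeptNo
Client → PName applies, adding PName
Closure: {PName, Client, ProjID, DeptNo, Start}.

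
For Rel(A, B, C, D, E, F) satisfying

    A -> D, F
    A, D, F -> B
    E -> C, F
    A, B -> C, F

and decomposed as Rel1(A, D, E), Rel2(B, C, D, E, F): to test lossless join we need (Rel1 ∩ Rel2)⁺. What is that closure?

C, D, E, F

Rel1 ∩ Rel2 = {D, E}.
E → C, F applies, adding C, F
Closure: {C, D, E, F}.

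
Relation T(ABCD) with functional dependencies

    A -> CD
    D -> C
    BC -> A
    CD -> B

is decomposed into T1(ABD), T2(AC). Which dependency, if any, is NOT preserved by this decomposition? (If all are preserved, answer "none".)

BC -> A

Check BC → A: no single fragment contains all of {ABC}, and the restricted closure of {BC} across the fragments never reaches {A}.
A → CD is preserved.
D → C is preserved.
CD → B is preserved.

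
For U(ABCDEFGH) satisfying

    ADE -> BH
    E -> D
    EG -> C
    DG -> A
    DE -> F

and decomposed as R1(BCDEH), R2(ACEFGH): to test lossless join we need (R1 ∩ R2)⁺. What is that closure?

CDEFH

R1 ∩ R2 = {CEH}.
E → D applies, adding D
DE → F applies, adding F
Closure: {CDEFH}.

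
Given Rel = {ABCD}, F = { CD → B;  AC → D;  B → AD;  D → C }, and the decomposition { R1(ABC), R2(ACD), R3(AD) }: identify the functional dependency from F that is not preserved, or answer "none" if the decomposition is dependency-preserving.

CD → B: restricted closure across fragments reaches B.
AC → D lies within R2.
B → AD: restricted closure across fragments reaches AD.
D → C lies within R2.
Every dependency is enforceable on the fragments, so the decomposition is dependency-preserving.

none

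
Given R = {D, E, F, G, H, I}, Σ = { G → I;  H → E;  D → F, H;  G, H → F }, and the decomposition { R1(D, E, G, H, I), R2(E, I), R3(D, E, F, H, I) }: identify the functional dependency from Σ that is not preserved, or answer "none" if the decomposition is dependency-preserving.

G, H → F

Check G, H → F: no single fragment contains all of {F, G, H}, and the restricted closure of {G, H} across the fragments never reaches {F}.
G → I is preserved.
H → E is preserved.
D → F, H is preserved.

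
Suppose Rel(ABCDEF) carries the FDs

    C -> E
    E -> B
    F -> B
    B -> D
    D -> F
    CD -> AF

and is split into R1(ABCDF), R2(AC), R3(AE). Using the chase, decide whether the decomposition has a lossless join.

No

Chase test. Columns are ABCDEF; row i has aⱼ where attribute j ∈ Ri, else bᵢⱼ.
Initial tableau (one row per fragment):
  row 1: a1 a2 a3 a4 b15 a6
  row 2: a1 b22 a3 b24 b25 b26
  row 3: a1 b32 b33 b34 a5 b36
Rows 1 and 2 agree on C; apply C→E and equate their E entries.
Rows 1 and 2 agree on E; apply E→B and equate their B entries.
Rows 1 and 2 agree on B; apply B→D and equate their D entries.
Rows 1 and 2 agree on D; apply D→F and equate their F entries.
No row becomes fully distinguished — the join is lossy.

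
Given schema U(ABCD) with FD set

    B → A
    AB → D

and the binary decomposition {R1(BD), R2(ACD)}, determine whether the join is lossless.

Common attributes: R1 ∩ R2 = {D}.
No dependency enlarges {D}, so (D)⁺ = {D}.
The closure contains neither all of R1 = {BD} nor all of R2 = {ACD}, so the common attributes are not a superkey of either fragment. The join is lossy.

No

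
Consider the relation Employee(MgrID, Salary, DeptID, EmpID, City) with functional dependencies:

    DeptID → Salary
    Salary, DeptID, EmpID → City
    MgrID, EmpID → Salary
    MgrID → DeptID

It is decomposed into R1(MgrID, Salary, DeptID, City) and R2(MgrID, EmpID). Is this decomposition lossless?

No

Common attributes: R1 ∩ R2 = {MgrID}.
Closure of {MgrID}: MgrID → DeptID applies, adding DeptID; DeptID → Salary applies, adding Salary. So (MgrID)⁺ = {MgrID, Salary, DeptID}.
The closure contains neither all of R1 = {MgrID, Salary, DeptID, City} nor all of R2 = {MgrID, EmpID}, so the common attributes are not a superkey of either fragment. The join is lossy.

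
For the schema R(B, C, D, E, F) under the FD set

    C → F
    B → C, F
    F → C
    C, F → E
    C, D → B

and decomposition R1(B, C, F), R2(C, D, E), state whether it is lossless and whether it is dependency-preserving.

lossy and not dependency-preserving

Lossless test: (C)⁺ = {C, E, F}, which is a superkey of neither fragment — lossy.
Dependency preservation: the restricted closure of {C, D} across the fragments never reaches {B}, so C, D → B cannot be enforced without a join — not preserved.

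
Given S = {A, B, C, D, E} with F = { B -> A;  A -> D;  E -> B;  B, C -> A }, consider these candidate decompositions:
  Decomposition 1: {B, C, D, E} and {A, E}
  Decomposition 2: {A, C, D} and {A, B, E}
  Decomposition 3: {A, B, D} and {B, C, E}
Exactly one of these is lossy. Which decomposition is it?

Decomposition 2

Decomposition 1: common = {E}, closure = {A, B, D, E} → lossless.
Decomposition 2: common = {A}, closure = {A, D} → lossy.
Decomposition 3: common = {B}, closure = {A, B, D} → lossless.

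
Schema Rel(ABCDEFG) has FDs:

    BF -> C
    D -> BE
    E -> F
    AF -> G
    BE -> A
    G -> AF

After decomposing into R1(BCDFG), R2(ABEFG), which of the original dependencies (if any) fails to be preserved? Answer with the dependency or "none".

D -> BE

Check D → BE: no single fragment contains all of {BDE}, and the restricted closure of {D} across the fragments never reaches {BE}.
BF → C is preserved.
E → F is preserved.
AF → G is preserved.
BE → A is preserved.
G → AF is preserved.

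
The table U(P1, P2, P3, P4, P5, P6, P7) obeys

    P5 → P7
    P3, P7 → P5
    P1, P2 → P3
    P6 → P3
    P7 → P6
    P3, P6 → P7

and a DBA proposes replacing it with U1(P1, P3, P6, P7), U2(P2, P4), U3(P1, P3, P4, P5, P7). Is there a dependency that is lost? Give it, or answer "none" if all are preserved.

Check P1, P2 → P3: no single fragment contains all of {P1, P2, P3}, and the restricted closure of {P1, P2} across the fragments never reaches {P3}.
P5 → P7 is preserved.
P3, P7 → P5 is preserved.
P6 → P3 is preserved.
P7 → P6 is preserved.
P3, P6 → P7 is preserved.

P1, P2 → P3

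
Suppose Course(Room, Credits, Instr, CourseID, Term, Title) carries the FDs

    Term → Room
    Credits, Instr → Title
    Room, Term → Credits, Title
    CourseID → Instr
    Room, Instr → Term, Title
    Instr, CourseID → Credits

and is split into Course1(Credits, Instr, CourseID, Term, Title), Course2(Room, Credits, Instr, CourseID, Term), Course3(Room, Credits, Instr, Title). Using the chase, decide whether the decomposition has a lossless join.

Yes

Chase test. Columns are Room, Credits, Instr, CourseID, Term, Title; row i has aⱼ where attribute j ∈ Coursei, else bᵢⱼ.
Initial tableau (one row per fragment):
  row 1: b11 a2 a3 a4 a5 a6
  row 2: a1 a2 a3 a4 a5 b26
  row 3: a1 a2 a3 b34 b35 a6
Rows 1 and 2 agree on Term; apply Term→Room and equate their Room entries.
Rows 1 and 2 agree on Credits, Instr; apply Credits, Instr→Title and equate their Title entries.
Rows 1 and 3 agree on Room, Instr; apply Room, Instr→Term, Title and equate their Term, Title entries.
Row 1 is now all distinguished symbols — the join is lossless.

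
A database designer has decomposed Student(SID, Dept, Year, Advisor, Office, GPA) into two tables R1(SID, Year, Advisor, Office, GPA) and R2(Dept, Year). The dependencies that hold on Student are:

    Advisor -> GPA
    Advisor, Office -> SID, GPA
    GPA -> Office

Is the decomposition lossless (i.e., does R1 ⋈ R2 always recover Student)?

No

Common attributes: R1 ∩ R2 = {Year}.
No dependency enlarges {Year}, so (Year)⁺ = {Year}.
The closure contains neither all of R1 = {SID, Year, Advisor, Office, GPA} nor all of R2 = {Dept, Year}, so the common attributes are not a superkey of either fragment. The join is lossy.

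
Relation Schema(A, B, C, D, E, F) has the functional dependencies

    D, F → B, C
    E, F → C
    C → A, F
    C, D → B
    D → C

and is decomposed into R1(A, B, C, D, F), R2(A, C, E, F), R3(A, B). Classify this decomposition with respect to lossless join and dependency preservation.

Lossless test (chase): applying each FD to every pair of rows produces no changes in the tableau, so no row becomes fully distinguished — the join is lossy.
Dependency preservation: every FD's attributes lie within a single fragment, so each can be enforced locally — preserved.

lossy but dependency-preserving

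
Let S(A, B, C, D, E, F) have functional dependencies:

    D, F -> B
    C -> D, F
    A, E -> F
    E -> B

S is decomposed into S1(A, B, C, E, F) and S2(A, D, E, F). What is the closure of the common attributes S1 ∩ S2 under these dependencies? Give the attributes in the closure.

A, B, E, F

S1 ∩ S2 = {A, E, F}.
E → B applies, adding B
Closure: {A, B, E, F}.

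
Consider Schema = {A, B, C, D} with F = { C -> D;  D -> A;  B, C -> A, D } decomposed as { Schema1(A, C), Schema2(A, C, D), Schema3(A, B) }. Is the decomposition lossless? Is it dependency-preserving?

lossy but dependency-preserving

Lossless test (chase): Rows 1 and 2 agree on C; apply C→D and equate their D entries. No row becomes fully distinguished — the join is lossy.
Dependency preservation: B, C → A, D is not contained in any single fragment, but the restricted closure of its left-hand side across the fragments still reaches the right-hand side; the remaining FDs each lie inside some fragment. All dependencies are preserved.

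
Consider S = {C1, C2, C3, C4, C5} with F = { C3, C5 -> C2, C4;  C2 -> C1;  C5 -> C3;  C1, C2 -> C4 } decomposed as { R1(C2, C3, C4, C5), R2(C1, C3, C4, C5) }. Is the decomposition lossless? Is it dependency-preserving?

lossless but not dependency-preserving

Lossless test: (C3, C4, C5)⁺ = {C1, C2, C3, C4, C5}, which contains all of one fragment — lossless.
Dependency preservation: the restricted closure of {C2} across the fragments never reaches {C1}, so C2 → C1 cannot be enforced without a join — not preserved.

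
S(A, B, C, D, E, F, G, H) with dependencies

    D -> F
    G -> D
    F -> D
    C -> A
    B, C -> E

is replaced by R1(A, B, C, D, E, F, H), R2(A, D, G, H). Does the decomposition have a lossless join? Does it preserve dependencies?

Lossless test: (A, D, H)⁺ = {A, D, F, H}, which is a superkey of neither fragment — lossy.
Dependency preservation: every FD's attributes lie within a single fragment, so each can be enforced locally — preserved.

lossy but dependency-preserving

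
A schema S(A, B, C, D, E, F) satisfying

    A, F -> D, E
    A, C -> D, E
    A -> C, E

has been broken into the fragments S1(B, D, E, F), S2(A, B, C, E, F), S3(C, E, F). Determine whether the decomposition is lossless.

No

Chase test. Columns are A, B, C, D, E, F; row i has aⱼ where attribute j ∈ Si, else bᵢⱼ.
Initial tableau (one row per fragment):
  row 1: b11 a2 b13 a4 a5 a6
  row 2: a1 a2 a3 b24 a5 a6
  row 3: b31 b32 a3 b34 a5 a6
No row becomes fully distinguished — the join is lossy.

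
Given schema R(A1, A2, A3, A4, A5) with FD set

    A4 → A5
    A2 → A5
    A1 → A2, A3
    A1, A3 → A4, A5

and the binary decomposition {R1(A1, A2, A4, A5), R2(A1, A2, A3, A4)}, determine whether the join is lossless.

Yes

Common attributes: R1 ∩ R2 = {A1, A2, A4}.
Closure of {A1, A2, A4}: A4 → A5 applies, adding A5; A1 → A2, A3 applies, adding A3. So (A1, A2, A4)⁺ = {A1, A2, A3, A4, A5}.
This closure contains every attribute of R1, so R1 ∩ R2 → R1. The join is lossless.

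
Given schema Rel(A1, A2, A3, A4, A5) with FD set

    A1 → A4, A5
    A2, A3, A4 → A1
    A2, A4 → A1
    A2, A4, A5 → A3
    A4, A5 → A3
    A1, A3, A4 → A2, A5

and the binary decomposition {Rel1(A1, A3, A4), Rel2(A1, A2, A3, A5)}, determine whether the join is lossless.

Yes

Common attributes: Rel1 ∩ Rel2 = {A1, A3}.
Closure of {A1, A3}: A1 → A4, A5 applies, adding A4, A5; A1, A3, A4 → A2, A5 applies, adding A2. So (A1, A3)⁺ = {A1, A2, A3, A4, A5}.
This closure contains every attribute of Rel1, so Rel1 ∩ Rel2 → Rel1. The join is lossless.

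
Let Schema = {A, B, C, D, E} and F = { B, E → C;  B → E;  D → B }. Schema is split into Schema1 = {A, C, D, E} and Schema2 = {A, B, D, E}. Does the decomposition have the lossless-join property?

Common attributes: Schema1 ∩ Schema2 = {A, D, E}.
Closure of {A, D, E}: D → B applies, adding B; B, E → C applies, adding C. So (A, D, E)⁺ = {A, B, C, D, E}.
This closure contains every attribute of Schema1, so Schema1 ∩ Schema2 → Schema1. The join is lossless.

Yes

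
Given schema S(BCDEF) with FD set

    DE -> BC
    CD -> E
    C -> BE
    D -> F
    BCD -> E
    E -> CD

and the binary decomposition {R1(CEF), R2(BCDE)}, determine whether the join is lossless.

Yes

Common attributes: R1 ∩ R2 = {CE}.
Closure of {CE}: C → BE applies, adding B; E → CD applies, adding D; D → F applies, adding F. So (CE)⁺ = {BCDEF}.
This closure contains every attribute of R1, so R1 ∩ R2 → R1. The join is lossless.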